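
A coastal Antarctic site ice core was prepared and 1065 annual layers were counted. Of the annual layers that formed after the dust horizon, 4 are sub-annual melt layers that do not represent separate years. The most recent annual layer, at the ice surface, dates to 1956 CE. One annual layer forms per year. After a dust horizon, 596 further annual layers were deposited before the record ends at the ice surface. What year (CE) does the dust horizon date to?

596 annual layers formed after the dust horizon.
596 − 4 false = 592 true annual layers after the dust horizon.
The annual layer at the ice surface is 1956 CE, so the dust horizon dates to 1956 − 592 = 1364 CE.

1364 CE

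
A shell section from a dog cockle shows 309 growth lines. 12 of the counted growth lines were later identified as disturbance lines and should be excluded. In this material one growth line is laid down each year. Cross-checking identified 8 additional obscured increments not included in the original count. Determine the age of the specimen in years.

305 years

True growth line count = 309 − 12 + 8 = 305.
At one growth line per year, that is 305 years.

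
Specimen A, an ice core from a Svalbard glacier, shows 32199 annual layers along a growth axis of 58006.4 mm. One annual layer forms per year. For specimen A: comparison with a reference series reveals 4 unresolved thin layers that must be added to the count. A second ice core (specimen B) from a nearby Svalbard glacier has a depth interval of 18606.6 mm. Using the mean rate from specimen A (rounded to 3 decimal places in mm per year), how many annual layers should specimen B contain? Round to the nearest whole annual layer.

10331 annual layers

Specimen A: after corrections the count is 32199 + 4 = 32203 annual layers.
A: Mean rate = 58006.4 mm / 32203 years ≈ 1.801 mm/year.
B spans 18606.6 / 1.801 = 10331.26 years ≈ 10331 annual layers.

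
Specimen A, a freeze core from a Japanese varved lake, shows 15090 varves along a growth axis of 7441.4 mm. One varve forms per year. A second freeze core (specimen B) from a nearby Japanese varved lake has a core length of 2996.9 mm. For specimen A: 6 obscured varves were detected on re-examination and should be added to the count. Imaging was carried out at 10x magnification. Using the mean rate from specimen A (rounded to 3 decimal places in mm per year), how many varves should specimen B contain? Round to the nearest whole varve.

Specimen A: after corrections the count is 15090 + 6 = 15096 varves.
A: Extension rate ≈ 7441.4 / 15096 = 0.493 mm per year.
For B, 2996.9 / 0.493 = 6078.90 years ≈ 6079 varves.

6079 varves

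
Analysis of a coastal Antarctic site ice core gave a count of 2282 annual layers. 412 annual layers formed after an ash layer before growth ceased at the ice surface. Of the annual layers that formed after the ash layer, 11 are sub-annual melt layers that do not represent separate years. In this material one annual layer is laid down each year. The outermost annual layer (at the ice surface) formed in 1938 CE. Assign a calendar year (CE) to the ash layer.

There are 412 annual layers younger than the ash layer.
412 − 11 false = 401 true annual layers after the ash layer.
1938 − 401 = 1537 CE.

1537 CE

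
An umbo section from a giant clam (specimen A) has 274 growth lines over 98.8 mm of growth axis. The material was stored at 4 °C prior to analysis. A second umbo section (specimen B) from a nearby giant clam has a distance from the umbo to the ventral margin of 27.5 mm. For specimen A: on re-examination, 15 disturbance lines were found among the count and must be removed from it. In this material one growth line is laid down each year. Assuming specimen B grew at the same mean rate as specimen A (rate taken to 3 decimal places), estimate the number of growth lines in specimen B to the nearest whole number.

Specimen A: adjusted count: 274 − 15 = 259 growth lines.
A: 98.8 mm over 259 years gives 98.8 / 259 ≈ 0.381 mm/year.
Specimen B: 27.5 mm / 0.381 mm per year = 72.18 years ≈ 72 growth lines.

72 growth lines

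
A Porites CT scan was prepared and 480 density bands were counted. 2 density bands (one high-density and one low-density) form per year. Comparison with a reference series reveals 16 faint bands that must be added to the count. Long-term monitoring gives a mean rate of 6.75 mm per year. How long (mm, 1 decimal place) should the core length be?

Adjusted count: 480 + 16 = 496 density bands.
With 2 density bands per year, 496 / 2 = 248 years.
Predicted length = 6.75 mm/year × 248 years = 1674.0 mm.

1674.0 mm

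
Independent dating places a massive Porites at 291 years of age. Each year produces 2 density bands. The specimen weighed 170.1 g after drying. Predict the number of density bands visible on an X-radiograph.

582 density bands

Expected density bands: 291 × 2 = 582.
So 582 density bands should be present.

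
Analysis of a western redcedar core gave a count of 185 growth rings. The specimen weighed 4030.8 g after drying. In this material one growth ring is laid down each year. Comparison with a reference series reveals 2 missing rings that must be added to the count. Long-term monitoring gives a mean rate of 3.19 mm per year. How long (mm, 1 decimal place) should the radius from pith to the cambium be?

596.5 mm

Correcting the raw count gives 185 + 2 = 187 true growth rings.
Length ≈ 3.19 × 187 = 596.5 mm.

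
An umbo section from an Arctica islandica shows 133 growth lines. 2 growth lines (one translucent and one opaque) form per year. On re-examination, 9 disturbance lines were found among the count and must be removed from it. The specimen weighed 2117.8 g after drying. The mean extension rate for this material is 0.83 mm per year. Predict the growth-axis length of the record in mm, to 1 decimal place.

Correcting the raw count gives 133 − 9 = 124 true growth lines.
124 growth lines at 2 per year is 124 / 2 = 62 years.
62 years at 0.83 mm/year gives 0.83 × 62 = 51.5 mm.

51.5 mm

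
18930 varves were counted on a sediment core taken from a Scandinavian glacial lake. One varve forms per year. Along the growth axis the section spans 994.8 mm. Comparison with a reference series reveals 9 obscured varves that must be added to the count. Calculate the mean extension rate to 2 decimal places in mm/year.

0.05 mm/year

Adjusted count: 18930 + 9 = 18939 varves.
Mean rate = 994.8 mm / 18939 years ≈ 0.05 mm/year.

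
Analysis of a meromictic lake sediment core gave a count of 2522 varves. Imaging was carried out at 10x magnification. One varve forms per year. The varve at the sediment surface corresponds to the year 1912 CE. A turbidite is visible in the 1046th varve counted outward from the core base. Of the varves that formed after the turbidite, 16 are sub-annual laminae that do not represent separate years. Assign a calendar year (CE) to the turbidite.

452 CE

Between varve 1046 and the sediment surface there are 2522 − 1046 = 1476 varves.
1476 − 16 false = 1460 true varves after the turbidite.
The varve at the sediment surface is 1912 CE, so the turbidite dates to 1912 − 1460 = 452 CE.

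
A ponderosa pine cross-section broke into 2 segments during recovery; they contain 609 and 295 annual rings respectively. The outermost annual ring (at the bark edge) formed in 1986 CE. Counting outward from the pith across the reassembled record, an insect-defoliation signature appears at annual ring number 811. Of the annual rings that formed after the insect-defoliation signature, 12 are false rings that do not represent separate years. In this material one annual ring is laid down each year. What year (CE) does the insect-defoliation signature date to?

1905 CE

Total annual rings = 609 + 295 = 904.
Between annual ring 811 and the bark edge there are 904 − 811 = 93 annual rings.
Removing the 12 false annual rings leaves 93 − 12 = 81 true annual rings beyond the insect-defoliation signature.
1986 − 81 = 1905 CE.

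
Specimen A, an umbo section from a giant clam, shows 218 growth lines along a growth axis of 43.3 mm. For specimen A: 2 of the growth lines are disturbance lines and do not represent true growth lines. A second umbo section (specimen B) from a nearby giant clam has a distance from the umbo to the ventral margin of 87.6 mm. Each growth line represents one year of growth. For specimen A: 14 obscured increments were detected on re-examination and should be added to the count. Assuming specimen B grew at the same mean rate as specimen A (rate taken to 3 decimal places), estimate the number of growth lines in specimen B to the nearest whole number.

466 growth lines

Specimen A: true growth line count = 218 − 2 + 14 = 230.
A: Extension rate ≈ 43.3 / 230 = 0.188 mm per year.
For B, 87.6 / 0.188 = 465.96 years ≈ 466 growth lines.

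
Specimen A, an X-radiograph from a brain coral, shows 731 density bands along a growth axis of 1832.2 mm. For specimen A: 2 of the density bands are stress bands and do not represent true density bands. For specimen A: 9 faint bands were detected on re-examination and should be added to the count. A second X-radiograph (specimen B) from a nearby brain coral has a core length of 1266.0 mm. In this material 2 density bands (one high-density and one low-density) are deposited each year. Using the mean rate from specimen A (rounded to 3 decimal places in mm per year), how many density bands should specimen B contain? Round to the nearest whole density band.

Specimen A: correcting the raw count gives 731 − 2 + 9 = 738 true density bands.
Specimen A: 738 density bands at 2 per year is 738 / 2 = 369 years.
A: Mean rate = 1832.2 mm / 369 years ≈ 4.965 mm/year.
Specimen B: 1266.0 mm / 4.965 mm per year = 254.98 years; at 2 density bands per year that is 254.98 × 2 ≈ 510 density bands.

510 density bands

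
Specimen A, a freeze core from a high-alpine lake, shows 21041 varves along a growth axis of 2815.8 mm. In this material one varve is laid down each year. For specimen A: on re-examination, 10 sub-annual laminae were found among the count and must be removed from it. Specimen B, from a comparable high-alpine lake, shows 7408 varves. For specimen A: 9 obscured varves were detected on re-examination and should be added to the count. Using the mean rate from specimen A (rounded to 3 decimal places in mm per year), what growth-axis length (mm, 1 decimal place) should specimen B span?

Specimen A: adjusted count: 21041 − 10 + 9 = 21040 varves.
A: 2815.8 mm over 21040 years gives 2815.8 / 21040 ≈ 0.134 mm per year.
B's length ≈ 0.134 × 7408 = 992.7 mm.

992.7 mm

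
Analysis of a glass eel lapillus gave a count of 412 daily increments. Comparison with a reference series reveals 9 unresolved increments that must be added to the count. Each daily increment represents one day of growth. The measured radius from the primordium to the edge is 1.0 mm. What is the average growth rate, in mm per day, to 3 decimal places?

0.002 mm per day

Correcting the raw count gives 412 + 9 = 421 true daily increments.
1.0 mm over 421 days gives 1.0 / 421 ≈ 0.002 mm per day.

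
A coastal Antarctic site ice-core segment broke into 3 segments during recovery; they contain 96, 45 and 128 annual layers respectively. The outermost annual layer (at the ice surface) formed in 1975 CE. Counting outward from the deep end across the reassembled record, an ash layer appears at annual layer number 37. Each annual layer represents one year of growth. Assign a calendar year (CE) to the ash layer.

1743 CE

Total annual layers = 96 + 45 + 128 = 269.
269 − 37 = 232 annual layers lie beyond the ash layer toward the ice surface.
Counting back 232 years from 1975 CE places the ash layer in 1975 − 232 = 1743 CE.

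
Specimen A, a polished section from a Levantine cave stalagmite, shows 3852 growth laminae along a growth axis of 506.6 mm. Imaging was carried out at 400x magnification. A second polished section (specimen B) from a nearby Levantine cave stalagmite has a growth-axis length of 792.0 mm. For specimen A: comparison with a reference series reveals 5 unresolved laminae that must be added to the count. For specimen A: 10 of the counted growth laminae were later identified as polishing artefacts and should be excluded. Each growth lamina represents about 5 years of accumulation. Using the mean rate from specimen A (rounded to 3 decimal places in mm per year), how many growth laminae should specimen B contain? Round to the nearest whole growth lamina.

6092 growth laminae

Specimen A: after corrections the count is 3852 − 10 + 5 = 3847 growth laminae.
Specimen A: at 5 years per growth lamina, 3847 × 5 = 19235 years.
A: 506.6 mm over 19235 years gives 506.6 / 19235 ≈ 0.026 mm per year.
B spans 792.0 / 0.026 = 30461.54 years; at 5 years per growth lamina that is 30461.54 / 5 ≈ 6092 growth laminae.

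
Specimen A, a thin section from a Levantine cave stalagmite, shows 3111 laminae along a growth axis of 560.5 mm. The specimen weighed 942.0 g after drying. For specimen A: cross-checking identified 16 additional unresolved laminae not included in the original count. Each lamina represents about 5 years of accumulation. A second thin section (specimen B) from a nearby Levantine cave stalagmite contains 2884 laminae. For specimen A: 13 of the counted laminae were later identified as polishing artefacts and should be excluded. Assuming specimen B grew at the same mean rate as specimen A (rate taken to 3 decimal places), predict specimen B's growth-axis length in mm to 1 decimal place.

Specimen A: true lamina count = 3111 − 13 + 16 = 3114.
Specimen A: multiplying by 5 years per lamina: 3114 × 5 = 15570 years.
A: 560.5 mm over 15570 years gives 560.5 / 15570 ≈ 0.036 mm/year.
Specimen B: multiplying by 5 years per lamina: 2884 × 5 = 14420 years. Length of B = 0.036 × 14420 = 519.1 mm.

519.1 mm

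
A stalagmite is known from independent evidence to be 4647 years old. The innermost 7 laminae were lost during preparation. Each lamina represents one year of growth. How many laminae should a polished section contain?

4640 laminae

At one lamina per year, 4647 years correspond to 4647 laminae.
Subtracting the 7 laminae not captured gives 4647 − 7 = 4640 laminae in the record.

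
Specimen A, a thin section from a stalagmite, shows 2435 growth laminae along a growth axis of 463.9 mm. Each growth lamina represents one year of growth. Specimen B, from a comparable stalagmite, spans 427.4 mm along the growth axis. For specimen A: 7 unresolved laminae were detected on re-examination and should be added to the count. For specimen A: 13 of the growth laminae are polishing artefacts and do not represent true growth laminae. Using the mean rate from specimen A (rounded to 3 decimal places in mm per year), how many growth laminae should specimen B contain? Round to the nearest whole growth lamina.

Specimen A: true growth lamina count = 2435 − 13 + 7 = 2429.
A: Extension rate ≈ 463.9 / 2429 = 0.191 mm/year.
Specimen B: 427.4 mm / 0.191 mm per year = 2237.70 years ≈ 2238 growth laminae.

2238 growth laminae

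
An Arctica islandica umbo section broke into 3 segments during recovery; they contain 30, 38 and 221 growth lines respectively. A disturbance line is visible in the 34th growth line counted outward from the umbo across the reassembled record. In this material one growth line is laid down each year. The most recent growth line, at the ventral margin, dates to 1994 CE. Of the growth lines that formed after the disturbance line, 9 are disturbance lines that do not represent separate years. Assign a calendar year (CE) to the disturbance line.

Total growth lines = 30 + 38 + 221 = 289.
Between growth line 34 and the ventral margin there are 289 − 34 = 255 growth lines.
Excluding 9 false growth lines: 255 − 9 = 246.
Counting back 246 years from 1994 CE places the disturbance line in 1994 − 246 = 1748 CE.

1748 CE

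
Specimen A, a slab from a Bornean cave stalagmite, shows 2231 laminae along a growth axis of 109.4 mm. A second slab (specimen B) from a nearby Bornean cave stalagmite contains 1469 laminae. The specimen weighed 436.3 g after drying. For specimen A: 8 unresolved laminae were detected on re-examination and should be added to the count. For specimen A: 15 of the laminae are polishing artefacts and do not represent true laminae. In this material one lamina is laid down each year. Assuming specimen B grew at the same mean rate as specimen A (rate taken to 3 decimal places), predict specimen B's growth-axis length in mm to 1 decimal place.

72.0 mm

Specimen A: correcting the raw count gives 2231 − 15 + 8 = 2224 true laminae.
A: Mean rate = 109.4 mm / 2224 years ≈ 0.049 mm per year.
For B, 0.049 mm/year × 1469 years = 72.0 mm.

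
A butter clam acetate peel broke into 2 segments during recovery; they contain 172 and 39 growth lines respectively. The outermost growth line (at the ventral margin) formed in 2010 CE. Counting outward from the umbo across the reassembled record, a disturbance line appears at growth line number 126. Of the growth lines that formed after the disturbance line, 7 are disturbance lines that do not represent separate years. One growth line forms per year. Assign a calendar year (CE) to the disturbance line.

1932 CE

Total growth lines = 172 + 39 = 211.
The disturbance line sits at growth line 126 from the umbo, so 211 − 126 = 85 growth lines formed after it.
Removing the 7 false growth lines leaves 85 − 7 = 78 true growth lines beyond the disturbance line.
2010 − 78 = 1932 CE.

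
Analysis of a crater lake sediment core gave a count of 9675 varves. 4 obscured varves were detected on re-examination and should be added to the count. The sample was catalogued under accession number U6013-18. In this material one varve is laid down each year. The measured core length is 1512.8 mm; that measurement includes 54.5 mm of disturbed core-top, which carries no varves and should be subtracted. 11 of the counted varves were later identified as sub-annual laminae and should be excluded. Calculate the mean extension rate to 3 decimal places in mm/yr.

Correcting the raw count gives 9675 − 11 + 4 = 9668 true varves.
Net length = 1512.8 − 54.5 = 1458.3 mm.
1458.3 mm over 9668 years gives 1458.3 / 9668 ≈ 0.151 mm/yr.

0.151 mm/yr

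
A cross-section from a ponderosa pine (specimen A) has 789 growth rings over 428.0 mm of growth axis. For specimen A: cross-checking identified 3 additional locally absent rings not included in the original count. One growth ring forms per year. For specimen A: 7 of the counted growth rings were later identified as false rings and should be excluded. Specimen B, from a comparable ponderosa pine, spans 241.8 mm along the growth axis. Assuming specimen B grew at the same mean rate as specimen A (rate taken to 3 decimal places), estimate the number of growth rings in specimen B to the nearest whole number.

Specimen A: correcting the raw count gives 789 − 7 + 3 = 785 true growth rings.
A: Mean rate = 428.0 mm / 785 years ≈ 0.545 mm/year.
For B, 241.8 / 0.545 = 443.67 years ≈ 444 growth rings.

444 growth rings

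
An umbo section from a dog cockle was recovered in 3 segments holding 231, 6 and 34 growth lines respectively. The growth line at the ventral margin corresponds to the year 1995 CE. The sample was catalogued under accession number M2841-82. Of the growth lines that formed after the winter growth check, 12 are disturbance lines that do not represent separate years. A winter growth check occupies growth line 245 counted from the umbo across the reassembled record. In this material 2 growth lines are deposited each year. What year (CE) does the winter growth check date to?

Total growth lines = 231 + 6 + 34 = 271.
271 − 245 = 26 growth lines lie beyond the winter growth check toward the ventral margin.
Removing the 12 false growth lines leaves 26 − 12 = 14 true growth lines beyond the winter growth check.
14 growth lines at 2 per year is 14 / 2 = 7 years.
The growth line at the ventral margin is 1995 CE, so the winter growth check dates to 1995 − 7 = 1988 CE.

1988 CE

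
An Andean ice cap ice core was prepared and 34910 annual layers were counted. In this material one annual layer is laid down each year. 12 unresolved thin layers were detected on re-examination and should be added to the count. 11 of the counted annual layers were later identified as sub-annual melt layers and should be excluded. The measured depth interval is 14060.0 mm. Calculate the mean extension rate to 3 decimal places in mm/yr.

0.403 mm/yr

Correcting the raw count gives 34910 − 11 + 12 = 34911 true annual layers.
Mean rate = 14060.0 mm / 34911 years ≈ 0.403 mm/yr.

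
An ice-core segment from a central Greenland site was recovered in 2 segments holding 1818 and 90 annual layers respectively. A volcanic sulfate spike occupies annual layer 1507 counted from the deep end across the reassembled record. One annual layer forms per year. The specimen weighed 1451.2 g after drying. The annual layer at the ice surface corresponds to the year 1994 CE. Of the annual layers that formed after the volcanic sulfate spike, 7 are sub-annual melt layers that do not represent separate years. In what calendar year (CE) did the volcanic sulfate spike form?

Total annual layers = 1818 + 90 = 1908.
Between annual layer 1507 and the ice surface there are 1908 − 1507 = 401 annual layers.
Removing the 7 false annual layers leaves 401 − 7 = 394 true annual layers beyond the volcanic sulfate spike.
Counting back 394 years from 1994 CE places the volcanic sulfate spike in 1994 − 394 = 1600 CE.

1600 CE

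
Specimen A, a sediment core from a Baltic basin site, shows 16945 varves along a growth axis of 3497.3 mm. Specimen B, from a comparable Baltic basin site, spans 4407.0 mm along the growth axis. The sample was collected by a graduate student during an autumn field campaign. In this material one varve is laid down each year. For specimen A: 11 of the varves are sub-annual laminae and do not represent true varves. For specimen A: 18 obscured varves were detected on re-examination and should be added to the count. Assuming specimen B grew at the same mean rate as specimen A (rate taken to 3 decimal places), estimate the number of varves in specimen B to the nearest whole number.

21393 varves

Specimen A: after corrections the count is 16945 − 11 + 18 = 16952 varves.
A: 3497.3 mm over 16952 years gives 3497.3 / 16952 ≈ 0.206 mm/yr.
B spans 4407.0 / 0.206 = 21393.20 years ≈ 21393 varves.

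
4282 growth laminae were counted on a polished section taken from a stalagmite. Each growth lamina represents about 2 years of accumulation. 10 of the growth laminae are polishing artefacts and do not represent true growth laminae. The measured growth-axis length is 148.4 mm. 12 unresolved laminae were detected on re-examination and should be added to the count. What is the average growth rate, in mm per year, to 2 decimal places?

0.02 mm per year

True growth lamina count = 4282 − 10 + 12 = 4284.
4284 growth laminae at 2 years each span 4284 × 2 = 8568 years.
Mean rate = 148.4 mm / 8568 years ≈ 0.02 mm per year.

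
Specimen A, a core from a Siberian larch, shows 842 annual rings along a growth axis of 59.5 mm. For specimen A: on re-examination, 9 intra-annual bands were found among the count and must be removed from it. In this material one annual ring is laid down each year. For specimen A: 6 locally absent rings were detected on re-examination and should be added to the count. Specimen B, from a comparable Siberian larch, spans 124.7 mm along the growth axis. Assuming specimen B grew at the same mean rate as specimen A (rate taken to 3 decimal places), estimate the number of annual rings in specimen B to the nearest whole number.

Specimen A: true annual ring count = 842 − 9 + 6 = 839.
A: 59.5 mm over 839 years gives 59.5 / 839 ≈ 0.071 mm/yr.
B spans 124.7 / 0.071 = 1756.34 years ≈ 1756 annual rings.

1756 annual rings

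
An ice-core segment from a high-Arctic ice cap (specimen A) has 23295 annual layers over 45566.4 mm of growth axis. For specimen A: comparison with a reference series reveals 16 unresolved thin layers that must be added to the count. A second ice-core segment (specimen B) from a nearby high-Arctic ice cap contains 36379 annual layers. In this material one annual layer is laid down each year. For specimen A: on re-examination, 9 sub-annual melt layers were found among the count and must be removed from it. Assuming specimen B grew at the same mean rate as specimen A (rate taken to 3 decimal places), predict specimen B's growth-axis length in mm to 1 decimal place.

71120.9 mm

Specimen A: after corrections the count is 23295 − 9 + 16 = 23302 annual layers.
A: Extension rate ≈ 45566.4 / 23302 = 1.955 mm/year.
B's length ≈ 1.955 × 36379 = 71120.9 mm.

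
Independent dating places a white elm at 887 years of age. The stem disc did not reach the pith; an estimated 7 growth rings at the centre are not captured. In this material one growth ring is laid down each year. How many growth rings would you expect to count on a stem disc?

880 growth rings

At one growth ring per year, 887 years correspond to 887 growth rings.
Subtracting the 7 growth rings not captured gives 887 − 7 = 880 growth rings in the record.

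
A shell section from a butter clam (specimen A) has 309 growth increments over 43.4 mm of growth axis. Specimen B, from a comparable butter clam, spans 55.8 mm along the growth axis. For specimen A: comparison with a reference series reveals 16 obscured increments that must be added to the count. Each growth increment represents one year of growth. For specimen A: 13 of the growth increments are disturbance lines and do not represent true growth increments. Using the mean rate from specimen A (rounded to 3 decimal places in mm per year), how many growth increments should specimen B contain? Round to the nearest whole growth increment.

401 growth increments

Specimen A: after corrections the count is 309 − 13 + 16 = 312 growth increments.
A: Mean rate = 43.4 mm / 312 years ≈ 0.139 mm/yr.
B spans 55.8 / 0.139 = 401.44 years ≈ 401 growth increments.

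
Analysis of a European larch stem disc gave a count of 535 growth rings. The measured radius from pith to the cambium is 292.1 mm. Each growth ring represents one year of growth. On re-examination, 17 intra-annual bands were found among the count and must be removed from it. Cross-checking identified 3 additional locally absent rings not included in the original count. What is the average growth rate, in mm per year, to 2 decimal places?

Adjusted count: 535 − 17 + 3 = 521 growth rings.
Mean rate = 292.1 mm / 521 years ≈ 0.56 mm per year.

0.56 mm per year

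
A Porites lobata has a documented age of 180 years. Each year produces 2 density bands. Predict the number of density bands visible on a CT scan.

Expected density bands: 180 × 2 = 360.
So 360 density bands should be present.

360 density bands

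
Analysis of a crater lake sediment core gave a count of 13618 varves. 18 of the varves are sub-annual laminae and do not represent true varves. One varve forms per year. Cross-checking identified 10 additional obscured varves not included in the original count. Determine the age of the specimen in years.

After corrections the count is 13618 − 18 + 10 = 13610 varves.
One varve per year makes the duration 13610 years.

13610 years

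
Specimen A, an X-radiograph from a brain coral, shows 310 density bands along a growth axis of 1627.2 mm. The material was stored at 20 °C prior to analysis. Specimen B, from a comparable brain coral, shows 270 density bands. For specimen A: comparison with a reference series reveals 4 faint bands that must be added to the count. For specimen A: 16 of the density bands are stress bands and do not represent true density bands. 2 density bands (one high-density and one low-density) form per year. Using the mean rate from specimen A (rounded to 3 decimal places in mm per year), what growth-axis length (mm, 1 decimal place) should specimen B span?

1474.3 mm

Specimen A: true density band count = 310 − 16 + 4 = 298.
Specimen A: dividing by 2 density bands per year: 298 / 2 = 149 years.
A: Extension rate ≈ 1627.2 / 149 = 10.921 mm/yr.
Specimen B: 270 density bands at 2 per year is 270 / 2 = 135 years. For B, 10.921 mm/year × 135 years = 1474.3 mm.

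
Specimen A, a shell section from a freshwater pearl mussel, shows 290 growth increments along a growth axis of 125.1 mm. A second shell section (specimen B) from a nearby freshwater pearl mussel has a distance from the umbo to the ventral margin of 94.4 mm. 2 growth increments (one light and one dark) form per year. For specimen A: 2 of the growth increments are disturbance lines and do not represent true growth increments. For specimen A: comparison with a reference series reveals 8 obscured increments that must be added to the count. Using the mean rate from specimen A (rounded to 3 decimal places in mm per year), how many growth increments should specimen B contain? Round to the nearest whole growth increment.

Specimen A: correcting the raw count gives 290 − 2 + 8 = 296 true growth increments.
Specimen A: dividing by 2 growth increments per year: 296 / 2 = 148 years.
A: 125.1 mm over 148 years gives 125.1 / 148 ≈ 0.845 mm per year.
B spans 94.4 / 0.845 = 111.72 years; at 2 growth increments per year that is 111.72 × 2 ≈ 223 growth increments.

223 growth increments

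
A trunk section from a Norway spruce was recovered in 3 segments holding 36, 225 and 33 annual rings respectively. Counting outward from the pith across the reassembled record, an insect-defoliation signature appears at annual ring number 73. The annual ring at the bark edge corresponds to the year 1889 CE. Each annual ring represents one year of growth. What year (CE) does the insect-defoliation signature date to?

1668 CE

Total annual rings = 36 + 225 + 33 = 294.
Between annual ring 73 and the bark edge there are 294 − 73 = 221 annual rings.
Counting back 221 years from 1889 CE places the insect-defoliation signature in 1889 − 221 = 1668 CE.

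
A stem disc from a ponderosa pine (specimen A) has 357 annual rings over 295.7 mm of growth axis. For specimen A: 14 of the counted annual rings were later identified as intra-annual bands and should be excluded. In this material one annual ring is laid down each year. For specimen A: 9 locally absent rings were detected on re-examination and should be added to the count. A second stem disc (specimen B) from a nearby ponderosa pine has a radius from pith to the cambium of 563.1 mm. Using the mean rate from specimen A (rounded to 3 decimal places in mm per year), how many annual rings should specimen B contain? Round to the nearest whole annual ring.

Specimen A: adjusted count: 357 − 14 + 9 = 352 annual rings.
A: Mean rate = 295.7 mm / 352 years ≈ 0.840 mm per year.
For B, 563.1 / 0.840 = 670.36 years ≈ 670 annual rings.

670 annual rings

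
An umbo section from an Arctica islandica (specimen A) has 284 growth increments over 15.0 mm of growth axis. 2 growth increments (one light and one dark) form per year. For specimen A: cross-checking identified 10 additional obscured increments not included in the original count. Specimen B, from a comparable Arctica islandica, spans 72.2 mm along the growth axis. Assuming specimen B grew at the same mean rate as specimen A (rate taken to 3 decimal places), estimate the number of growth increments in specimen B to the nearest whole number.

Specimen A: adjusted count: 284 + 10 = 294 growth increments.
Specimen A: dividing by 2 growth increments per year: 294 / 2 = 147 years.
A: 15.0 mm over 147 years gives 15.0 / 147 ≈ 0.102 mm/yr.
For B, 72.2 / 0.102 = 707.84 years; at 2 growth increments per year that is 707.84 × 2 ≈ 1416 growth increments.

1416 growth increments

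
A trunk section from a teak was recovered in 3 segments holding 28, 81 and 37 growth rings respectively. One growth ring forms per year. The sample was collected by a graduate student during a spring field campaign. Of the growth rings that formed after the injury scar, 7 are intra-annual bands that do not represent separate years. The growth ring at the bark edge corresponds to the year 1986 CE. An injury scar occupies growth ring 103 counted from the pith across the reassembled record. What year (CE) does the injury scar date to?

Total growth rings = 28 + 81 + 37 = 146.
Between growth ring 103 and the bark edge there are 146 − 103 = 43 growth rings.
Excluding 7 false growth rings: 43 − 7 = 36.
1986 − 36 = 1950 CE.

1950 CE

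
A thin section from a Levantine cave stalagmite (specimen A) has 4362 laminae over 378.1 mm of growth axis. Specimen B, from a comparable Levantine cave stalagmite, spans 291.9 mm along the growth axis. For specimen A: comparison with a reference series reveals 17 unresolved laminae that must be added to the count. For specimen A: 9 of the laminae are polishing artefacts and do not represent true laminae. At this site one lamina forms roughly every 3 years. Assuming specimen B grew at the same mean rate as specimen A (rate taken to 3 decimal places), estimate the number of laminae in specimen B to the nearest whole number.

Specimen A: adjusted count: 4362 − 9 + 17 = 4370 laminae.
Specimen A: multiplying by 3 years per lamina: 4370 × 3 = 13110 years.
A: Extension rate ≈ 378.1 / 13110 = 0.029 mm/yr.
Specimen B: 291.9 mm / 0.029 mm per year = 10065.52 years; at 3 years per lamina that is 10065.52 / 3 ≈ 3355 laminae.

3355 laminae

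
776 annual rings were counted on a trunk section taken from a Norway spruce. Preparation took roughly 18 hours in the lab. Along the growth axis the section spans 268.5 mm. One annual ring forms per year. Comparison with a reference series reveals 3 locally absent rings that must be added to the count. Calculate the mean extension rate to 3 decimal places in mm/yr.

True annual ring count = 776 + 3 = 779.
Mean rate = 268.5 mm / 779 years ≈ 0.345 mm/yr.

0.345 mm/yr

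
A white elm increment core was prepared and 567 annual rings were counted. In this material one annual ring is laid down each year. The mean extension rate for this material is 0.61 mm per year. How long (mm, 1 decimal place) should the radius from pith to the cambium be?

345.9 mm

The record spans 567 years at 0.61 mm per year.
567 years at 0.61 mm/year gives 0.61 × 567 = 345.9 mm.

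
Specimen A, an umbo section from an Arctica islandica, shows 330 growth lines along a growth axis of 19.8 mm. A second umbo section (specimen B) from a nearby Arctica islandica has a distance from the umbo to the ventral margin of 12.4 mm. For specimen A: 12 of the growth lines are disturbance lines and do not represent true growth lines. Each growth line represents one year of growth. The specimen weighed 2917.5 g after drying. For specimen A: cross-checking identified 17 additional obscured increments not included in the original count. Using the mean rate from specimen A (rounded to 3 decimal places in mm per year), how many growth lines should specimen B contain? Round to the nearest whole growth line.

Specimen A: true growth line count = 330 − 12 + 17 = 335.
A: Extension rate ≈ 19.8 / 335 = 0.059 mm/yr.
B spans 12.4 / 0.059 = 210.17 years ≈ 210 growth lines.

210 growth lines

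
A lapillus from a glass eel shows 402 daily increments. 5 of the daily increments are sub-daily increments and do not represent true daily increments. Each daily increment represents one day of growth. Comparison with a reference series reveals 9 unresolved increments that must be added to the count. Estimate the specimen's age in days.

Correcting the raw count gives 402 − 5 + 9 = 406 true daily increments.
With a one-to-one daily increment periodicity this is 406 days.

406 days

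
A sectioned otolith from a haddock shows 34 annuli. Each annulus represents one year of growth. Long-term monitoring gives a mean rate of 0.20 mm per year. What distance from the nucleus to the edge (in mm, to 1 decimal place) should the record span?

34 years of growth are recorded.
Length ≈ 0.20 × 34 = 6.8 mm.

6.8 mm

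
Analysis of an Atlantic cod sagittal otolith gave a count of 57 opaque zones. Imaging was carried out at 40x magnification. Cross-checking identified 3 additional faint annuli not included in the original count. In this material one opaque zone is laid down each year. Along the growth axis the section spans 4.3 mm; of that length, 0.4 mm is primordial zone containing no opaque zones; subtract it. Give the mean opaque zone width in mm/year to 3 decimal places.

Adjusted count: 57 + 3 = 60 opaque zones.
Removing the 0.4 mm offcut leaves 4.3 − 0.4 = 3.9 mm.
3.9 mm over 60 years gives 3.9 / 60 ≈ 0.065 mm/year.

0.065 mm/year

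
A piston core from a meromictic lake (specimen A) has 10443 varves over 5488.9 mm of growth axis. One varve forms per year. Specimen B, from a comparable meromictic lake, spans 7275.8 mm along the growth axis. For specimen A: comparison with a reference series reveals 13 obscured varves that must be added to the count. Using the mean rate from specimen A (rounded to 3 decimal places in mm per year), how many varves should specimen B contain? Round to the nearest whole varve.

Specimen A: correcting the raw count gives 10443 + 13 = 10456 true varves.
A: Mean rate = 5488.9 mm / 10456 years ≈ 0.525 mm per year.
B spans 7275.8 / 0.525 = 13858.67 years ≈ 13859 varves.

13859 varves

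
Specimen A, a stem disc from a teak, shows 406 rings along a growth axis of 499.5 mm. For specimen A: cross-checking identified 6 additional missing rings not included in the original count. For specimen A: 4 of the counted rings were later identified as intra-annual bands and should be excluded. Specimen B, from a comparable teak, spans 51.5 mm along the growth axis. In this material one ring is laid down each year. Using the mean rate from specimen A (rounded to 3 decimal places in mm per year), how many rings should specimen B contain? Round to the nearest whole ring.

42 rings

Specimen A: adjusted count: 406 − 4 + 6 = 408 rings.
A: Mean rate = 499.5 mm / 408 years ≈ 1.224 mm/year.
Specimen B: 51.5 mm / 1.224 mm per year = 42.08 years ≈ 42 rings.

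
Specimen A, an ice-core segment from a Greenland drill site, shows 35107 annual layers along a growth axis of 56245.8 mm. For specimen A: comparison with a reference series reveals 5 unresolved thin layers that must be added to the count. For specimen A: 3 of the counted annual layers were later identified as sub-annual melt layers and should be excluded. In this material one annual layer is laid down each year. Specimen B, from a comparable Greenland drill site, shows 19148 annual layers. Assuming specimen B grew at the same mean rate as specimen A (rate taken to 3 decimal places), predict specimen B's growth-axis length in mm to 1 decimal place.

30675.1 mm

Specimen A: adjusted count: 35107 − 3 + 5 = 35109 annual layers.
A: Mean rate = 56245.8 mm / 35109 years ≈ 1.602 mm/year.
Length of B = 1.602 × 19148 = 30675.1 mm.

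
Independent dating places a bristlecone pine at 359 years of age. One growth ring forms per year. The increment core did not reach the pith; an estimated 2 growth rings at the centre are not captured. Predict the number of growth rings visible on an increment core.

357 growth rings

One growth ring per year gives 359 growth rings over 359 years.
Subtracting the 2 growth rings not captured gives 359 − 2 = 357 growth rings in the record.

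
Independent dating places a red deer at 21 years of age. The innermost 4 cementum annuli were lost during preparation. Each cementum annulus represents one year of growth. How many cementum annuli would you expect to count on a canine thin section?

17 cementum annuli

At one cementum annulus per year, 21 years correspond to 21 cementum annuli.
21 − 4 missed = 17 cementum annuli expected in the prepared section.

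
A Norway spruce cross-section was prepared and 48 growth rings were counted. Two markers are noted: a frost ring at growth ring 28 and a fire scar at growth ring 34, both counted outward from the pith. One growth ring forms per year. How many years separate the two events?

34 − 28 = 6 growth rings lie between the two events.
That is 6 years at one growth ring per year.

6 years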